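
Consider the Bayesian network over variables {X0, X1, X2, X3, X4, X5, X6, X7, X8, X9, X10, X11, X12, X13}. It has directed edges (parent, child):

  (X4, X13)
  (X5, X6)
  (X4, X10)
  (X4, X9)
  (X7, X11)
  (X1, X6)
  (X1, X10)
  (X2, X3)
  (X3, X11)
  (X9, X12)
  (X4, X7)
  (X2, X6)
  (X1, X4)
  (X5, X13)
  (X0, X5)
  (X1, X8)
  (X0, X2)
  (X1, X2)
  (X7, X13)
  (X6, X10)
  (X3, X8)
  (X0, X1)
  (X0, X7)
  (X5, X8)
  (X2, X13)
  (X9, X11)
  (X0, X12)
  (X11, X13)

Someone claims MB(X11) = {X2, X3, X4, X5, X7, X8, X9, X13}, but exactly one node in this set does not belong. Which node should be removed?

X8

The Markov blanket of a node is its parents, its children, and the other parents of its children.
X11 has child X13.
X11 has parents X3, X7, X9.
For each child, the remaining parents (spouses of X11):
  X13's other parents are X2, X4, X5, X7.
MB(X11) = {X2, X3, X4, X5, X7, X9, X13}.
X8 is neither a parent, child, nor co-parent of X11, so it does not belong.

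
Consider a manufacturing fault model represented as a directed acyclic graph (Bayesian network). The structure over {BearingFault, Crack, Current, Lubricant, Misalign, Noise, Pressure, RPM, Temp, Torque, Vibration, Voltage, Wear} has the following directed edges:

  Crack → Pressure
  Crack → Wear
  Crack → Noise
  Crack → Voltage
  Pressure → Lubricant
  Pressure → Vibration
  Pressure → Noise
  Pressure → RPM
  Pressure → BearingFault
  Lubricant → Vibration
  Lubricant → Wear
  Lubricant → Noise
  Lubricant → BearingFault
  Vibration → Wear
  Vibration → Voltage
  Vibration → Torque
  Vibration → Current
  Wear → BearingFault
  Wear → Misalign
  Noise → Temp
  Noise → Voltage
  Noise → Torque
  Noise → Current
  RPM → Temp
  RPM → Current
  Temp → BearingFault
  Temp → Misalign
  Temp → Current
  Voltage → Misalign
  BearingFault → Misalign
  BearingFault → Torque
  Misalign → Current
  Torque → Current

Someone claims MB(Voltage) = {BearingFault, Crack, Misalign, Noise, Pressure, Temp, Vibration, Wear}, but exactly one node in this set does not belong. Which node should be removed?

Pressure

The Markov blanket of a node is its parents, its children, and the other parents of its children.
Ch(Voltage) = {Misalign}.
Parents of Voltage: Crack, Noise, Vibration.
Co-parents of Voltage (other parents of its children):
  parents(Misalign) \ {Voltage} = {BearingFault, Temp, Wear}.
MB(Voltage) = {BearingFault, Crack, Misalign, Noise, Temp, Vibration, Wear}.
Pressure is neither a parent, child, nor co-parent of Voltage, so it does not belong.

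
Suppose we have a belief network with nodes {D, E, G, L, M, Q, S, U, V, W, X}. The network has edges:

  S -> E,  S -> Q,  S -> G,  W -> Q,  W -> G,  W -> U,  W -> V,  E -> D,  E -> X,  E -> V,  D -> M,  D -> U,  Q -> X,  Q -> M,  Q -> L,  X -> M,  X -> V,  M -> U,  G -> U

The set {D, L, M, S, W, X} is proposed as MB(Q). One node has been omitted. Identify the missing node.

E

Recall MB(v) = parents ∪ children ∪ spouses, where spouses are the other parents of v's children.
Parents of Q: S, W.
Children of Q: L, M, X.
For each child, the remaining parents (spouses of Q):
  X: E
  M: D, X
  L: —
MB(Q) = {D, E, L, M, S, W, X}.
Comparing with the claimed set, E is missing.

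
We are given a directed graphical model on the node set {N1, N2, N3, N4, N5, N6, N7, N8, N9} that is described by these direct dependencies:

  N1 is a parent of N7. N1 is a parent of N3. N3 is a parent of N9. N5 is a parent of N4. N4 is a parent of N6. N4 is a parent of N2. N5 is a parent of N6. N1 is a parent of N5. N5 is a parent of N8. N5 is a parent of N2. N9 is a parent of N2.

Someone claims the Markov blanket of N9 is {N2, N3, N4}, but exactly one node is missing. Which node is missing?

N5

A node's Markov blanket = Pa ∪ Ch ∪ (parents of Ch other than the node itself).
N9's children: N2.
N9's parents: N3.
Other parents of N9's children:
  N2 also has parents N4, N5.
MB(N9) = {N2, N3, N4, N5}.
Comparing with the claimed set, N5 is missing.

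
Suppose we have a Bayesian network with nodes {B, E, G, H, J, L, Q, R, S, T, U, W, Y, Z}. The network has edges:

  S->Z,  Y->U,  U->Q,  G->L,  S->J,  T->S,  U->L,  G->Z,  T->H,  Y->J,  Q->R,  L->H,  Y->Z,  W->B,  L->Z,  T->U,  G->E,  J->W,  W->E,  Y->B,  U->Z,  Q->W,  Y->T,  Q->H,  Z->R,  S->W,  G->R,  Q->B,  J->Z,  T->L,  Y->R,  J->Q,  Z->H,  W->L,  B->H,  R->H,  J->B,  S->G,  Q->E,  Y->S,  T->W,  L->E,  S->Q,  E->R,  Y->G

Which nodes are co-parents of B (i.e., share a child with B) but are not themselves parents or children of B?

{L, R, T, Z}

Children of B: H.
  H: L, Q, R, T, Z
Excluding nodes already adjacent to B (H, J, Q, W, Y), the co-parent-only contribution is {L, R, T, Z}.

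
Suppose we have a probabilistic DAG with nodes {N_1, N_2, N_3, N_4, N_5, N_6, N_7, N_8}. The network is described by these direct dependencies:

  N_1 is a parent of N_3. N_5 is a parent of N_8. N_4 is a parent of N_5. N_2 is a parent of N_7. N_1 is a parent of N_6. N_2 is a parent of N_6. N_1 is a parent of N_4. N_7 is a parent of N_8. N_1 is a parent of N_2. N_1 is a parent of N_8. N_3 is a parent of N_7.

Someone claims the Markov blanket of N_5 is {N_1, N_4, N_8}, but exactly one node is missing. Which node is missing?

N_7

N_5 has parent N_4.
Ch(N_5) = {N_8}.
Other parents of N_5's children:
  N_8 also has parents N_1, N_7.
MB(N_5) = {N_1, N_4, N_7, N_8}.
Comparing with the claimed set, N_7 is missing.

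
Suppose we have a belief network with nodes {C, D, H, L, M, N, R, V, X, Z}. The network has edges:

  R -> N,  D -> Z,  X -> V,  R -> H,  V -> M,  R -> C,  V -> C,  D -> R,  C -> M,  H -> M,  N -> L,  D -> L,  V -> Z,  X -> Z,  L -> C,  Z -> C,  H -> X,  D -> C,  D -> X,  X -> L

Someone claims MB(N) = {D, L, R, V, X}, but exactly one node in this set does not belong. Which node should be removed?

By definition, MB(N) is built from N's parents, N's children, and the co-parents of N.
N has child L.
N has parent R.
Co-parents of N (other parents of its children):
  L: D, X
MB(N) = {D, L, R, X}.
V is neither a parent, child, nor co-parent of N, so it does not belong.

V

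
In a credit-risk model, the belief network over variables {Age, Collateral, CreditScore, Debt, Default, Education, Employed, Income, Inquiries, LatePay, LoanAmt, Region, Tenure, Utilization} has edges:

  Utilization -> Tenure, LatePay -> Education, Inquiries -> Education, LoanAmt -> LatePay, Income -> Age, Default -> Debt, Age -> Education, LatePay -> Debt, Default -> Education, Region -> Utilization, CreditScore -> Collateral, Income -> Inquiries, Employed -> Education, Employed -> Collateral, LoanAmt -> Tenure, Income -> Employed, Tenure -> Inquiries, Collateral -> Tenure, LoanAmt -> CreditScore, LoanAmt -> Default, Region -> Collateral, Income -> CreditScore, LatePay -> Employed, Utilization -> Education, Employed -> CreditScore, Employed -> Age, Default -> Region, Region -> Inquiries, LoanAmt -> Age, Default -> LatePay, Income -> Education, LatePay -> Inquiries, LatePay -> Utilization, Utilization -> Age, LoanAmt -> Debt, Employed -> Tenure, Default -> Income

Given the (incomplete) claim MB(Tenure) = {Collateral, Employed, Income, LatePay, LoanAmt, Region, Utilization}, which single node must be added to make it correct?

Recall MB(v) = parents ∪ children ∪ spouses, where spouses are the other parents of v's children.
Parents of Tenure: Collateral, Employed, LoanAmt, Utilization.
Tenure's children: Inquiries.
For each child, the remaining parents (spouses of Tenure):
  Inquiries also has parents Income, LatePay, Region.
MB(Tenure) = {Collateral, Employed, Income, Inquiries, LatePay, LoanAmt, Region, Utilization}.
Comparing with the claimed set, Inquiries is missing.

Inquiries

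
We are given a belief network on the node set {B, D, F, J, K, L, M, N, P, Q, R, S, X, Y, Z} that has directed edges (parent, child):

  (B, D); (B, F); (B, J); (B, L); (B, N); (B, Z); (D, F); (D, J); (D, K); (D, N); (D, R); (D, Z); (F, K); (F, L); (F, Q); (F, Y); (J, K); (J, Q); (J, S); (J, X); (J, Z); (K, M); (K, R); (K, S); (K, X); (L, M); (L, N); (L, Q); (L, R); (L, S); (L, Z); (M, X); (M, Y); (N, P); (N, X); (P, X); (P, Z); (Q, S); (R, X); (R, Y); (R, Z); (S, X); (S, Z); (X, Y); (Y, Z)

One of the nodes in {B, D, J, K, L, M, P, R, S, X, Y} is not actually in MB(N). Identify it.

Y

By definition, MB(N) is built from N's parents, N's children, and the co-parents of N.
Parents of N: B, D, L.
N has children P, X.
Co-parents of N (other parents of its children):
  P: no additional parents.
  X's other parents are J, K, M, P, R, S.
MB(N) = {B, D, J, K, L, M, P, R, S, X}.
Y is neither a parent, child, nor co-parent of N, so it does not belong.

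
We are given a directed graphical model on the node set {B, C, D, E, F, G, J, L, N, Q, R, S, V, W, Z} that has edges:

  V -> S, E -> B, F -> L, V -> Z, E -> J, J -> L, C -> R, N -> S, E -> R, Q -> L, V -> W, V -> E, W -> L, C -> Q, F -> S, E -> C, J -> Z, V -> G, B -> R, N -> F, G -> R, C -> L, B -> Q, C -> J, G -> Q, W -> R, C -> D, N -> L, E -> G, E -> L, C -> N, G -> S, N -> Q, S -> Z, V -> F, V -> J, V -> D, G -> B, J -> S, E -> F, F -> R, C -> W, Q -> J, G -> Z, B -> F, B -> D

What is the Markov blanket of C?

{B, D, E, F, G, J, L, N, Q, R, V, W}

C's children: D, J, L, N, Q, R, W.
Pa(C) = {E}.
Parents of each child, excluding C:
  W: V
  N: —
  D: B, V
  Q: B, G, N
  J: E, Q, V
  L: E, F, J, N, Q, W
  R: B, E, F, G, W
So the Markov blanket of C is {B, D, E, F, G, J, L, N, Q, R, V, W}.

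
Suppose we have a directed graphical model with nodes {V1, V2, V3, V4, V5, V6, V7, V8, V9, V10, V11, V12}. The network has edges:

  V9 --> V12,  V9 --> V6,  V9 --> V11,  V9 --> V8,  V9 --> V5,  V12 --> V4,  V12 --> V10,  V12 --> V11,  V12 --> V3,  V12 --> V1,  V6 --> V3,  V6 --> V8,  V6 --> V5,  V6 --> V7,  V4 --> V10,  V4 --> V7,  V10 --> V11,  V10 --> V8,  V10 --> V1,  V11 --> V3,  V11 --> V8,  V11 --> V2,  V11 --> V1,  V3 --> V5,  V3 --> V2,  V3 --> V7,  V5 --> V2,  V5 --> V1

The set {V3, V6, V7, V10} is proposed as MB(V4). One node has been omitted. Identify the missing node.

A node's Markov blanket = Pa ∪ Ch ∪ (parents of Ch other than the node itself).
V4 has children V7, V10.
V4's parents: V12.
For each child, the remaining parents (spouses of V4):
  parents(V10) \ {V4} = {V12}.
  V7 also has parents V3, V6.
MB(V4) = {V3, V6, V7, V10, V12}.
Comparing with the claimed set, V12 is missing.

V12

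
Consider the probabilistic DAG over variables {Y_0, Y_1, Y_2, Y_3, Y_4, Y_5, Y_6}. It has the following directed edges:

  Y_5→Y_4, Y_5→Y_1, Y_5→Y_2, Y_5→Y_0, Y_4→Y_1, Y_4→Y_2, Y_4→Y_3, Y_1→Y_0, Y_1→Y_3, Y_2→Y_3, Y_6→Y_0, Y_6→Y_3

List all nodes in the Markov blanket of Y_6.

A node's Markov blanket = Pa ∪ Ch ∪ (parents of Ch other than the node itself).
Parents of Y_6: none.
Children of Y_6: Y_0, Y_3.
Other parents of Y_6's children:
  parents(Y_0) \ {Y_6} = {Y_1, Y_5}.
  parents(Y_3) \ {Y_6} = {Y_1, Y_2, Y_4}.
Taking the union gives {Y_0, Y_1, Y_2, Y_3, Y_4, Y_5}.

{Y_0, Y_1, Y_2, Y_3, Y_4, Y_5}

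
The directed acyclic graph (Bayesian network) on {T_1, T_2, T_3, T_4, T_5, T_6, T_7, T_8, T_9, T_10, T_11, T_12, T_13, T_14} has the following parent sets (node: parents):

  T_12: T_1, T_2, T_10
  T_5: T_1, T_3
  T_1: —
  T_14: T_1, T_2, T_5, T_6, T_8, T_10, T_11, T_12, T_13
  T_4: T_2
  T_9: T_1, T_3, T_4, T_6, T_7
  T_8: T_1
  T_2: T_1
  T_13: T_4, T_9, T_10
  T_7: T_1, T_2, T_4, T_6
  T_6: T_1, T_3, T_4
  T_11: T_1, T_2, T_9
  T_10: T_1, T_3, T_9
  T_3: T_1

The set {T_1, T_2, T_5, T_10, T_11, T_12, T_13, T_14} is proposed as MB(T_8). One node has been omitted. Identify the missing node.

Recall MB(v) = parents ∪ children ∪ spouses, where spouses are the other parents of v's children.
T_8 has child T_14.
T_8 has parent T_1.
Parents of each child, excluding T_8:
  parents(T_14) \ {T_8} = {T_1, T_2, T_5, T_6, T_10, T_11, T_12, T_13}.
MB(T_8) = {T_1, T_2, T_5, T_6, T_10, T_11, T_12, T_13, T_14}.
Comparing with the claimed set, T_6 is missing.

T_6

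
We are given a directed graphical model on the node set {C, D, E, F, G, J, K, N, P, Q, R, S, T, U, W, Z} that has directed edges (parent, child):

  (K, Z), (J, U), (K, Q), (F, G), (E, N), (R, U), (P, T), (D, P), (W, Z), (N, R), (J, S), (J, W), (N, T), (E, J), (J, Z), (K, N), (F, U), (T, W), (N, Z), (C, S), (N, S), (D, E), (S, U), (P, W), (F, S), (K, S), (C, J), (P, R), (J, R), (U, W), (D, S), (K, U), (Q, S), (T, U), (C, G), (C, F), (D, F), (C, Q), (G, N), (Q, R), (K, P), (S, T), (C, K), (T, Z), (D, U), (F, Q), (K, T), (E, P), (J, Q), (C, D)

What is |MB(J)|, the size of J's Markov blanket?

14

Children of J: Q, R, S, U, W, Z.
Pa(J) = {C, E}.
Parents of each child, excluding J:
  parents(Q) \ {J} = {C, F, K}.
  R's other parents are N, P, Q.
  S's other parents are C, D, F, K, N, Q.
  U also has parents D, F, K, R, S, T.
  W's other parents are P, T, U.
  Z's other parents are K, N, T, W.
MB(J) = {C, D, E, F, K, N, P, Q, R, S, T, U, W, Z}, which has 14 nodes.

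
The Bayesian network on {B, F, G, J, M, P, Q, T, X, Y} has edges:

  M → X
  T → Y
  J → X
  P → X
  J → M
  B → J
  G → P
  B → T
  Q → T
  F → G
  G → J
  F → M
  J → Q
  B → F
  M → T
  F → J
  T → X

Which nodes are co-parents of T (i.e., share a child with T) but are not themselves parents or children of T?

{J, P}

Children of T: X, Y.
  parents(X) \ {T} = {J, M, P}.
  Y: no additional parents.
Excluding nodes already adjacent to T (B, M, Q, X, Y), the co-parent-only contribution is {J, P}.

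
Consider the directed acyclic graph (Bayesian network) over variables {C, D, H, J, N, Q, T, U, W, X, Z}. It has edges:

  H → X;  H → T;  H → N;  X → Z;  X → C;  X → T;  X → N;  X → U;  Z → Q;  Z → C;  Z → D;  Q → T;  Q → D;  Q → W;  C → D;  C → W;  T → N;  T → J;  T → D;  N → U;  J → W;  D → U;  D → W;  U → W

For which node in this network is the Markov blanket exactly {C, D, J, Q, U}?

The target node must have every member of {C, D, J, Q, U} as a parent, child, or co-parent, and no others.
Parents of W: C, D, J, Q, U; children: none; co-parents: none.
These exactly cover the given set, so the node is W.

W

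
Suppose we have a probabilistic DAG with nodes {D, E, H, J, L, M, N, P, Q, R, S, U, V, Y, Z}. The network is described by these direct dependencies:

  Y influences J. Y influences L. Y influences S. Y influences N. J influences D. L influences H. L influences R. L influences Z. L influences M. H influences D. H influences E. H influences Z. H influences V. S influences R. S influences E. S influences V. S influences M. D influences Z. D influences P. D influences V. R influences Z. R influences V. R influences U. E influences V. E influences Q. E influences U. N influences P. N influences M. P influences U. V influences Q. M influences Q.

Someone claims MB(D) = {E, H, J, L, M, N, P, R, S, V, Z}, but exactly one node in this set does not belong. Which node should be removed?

M

Ch(D) = {P, V, Z}.
D's parents: H, J.
Co-parents of D (other parents of its children):
  Z also has parents H, L, R.
  P also has parent N.
  V's other parents are E, H, R, S.
MB(D) = {E, H, J, L, N, P, R, S, V, Z}.
M is neither a parent, child, nor co-parent of D, so it does not belong.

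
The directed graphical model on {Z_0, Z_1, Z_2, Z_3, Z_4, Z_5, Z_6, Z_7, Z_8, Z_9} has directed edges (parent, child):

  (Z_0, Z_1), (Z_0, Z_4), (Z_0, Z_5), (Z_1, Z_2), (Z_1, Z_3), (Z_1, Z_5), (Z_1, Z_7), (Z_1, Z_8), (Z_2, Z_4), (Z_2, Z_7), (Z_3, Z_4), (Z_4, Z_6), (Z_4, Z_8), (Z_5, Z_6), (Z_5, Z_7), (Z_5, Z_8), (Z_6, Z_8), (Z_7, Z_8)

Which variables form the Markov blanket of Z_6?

{Z_1, Z_4, Z_5, Z_7, Z_8}

Z_6's parents: Z_4, Z_5.
Ch(Z_6) = {Z_8}.
Other parents of Z_6's children:
  Z_8 also has parents Z_1, Z_4, Z_5, Z_7.
Union: {Z_4, Z_5} ∪ {Z_8} ∪ {Z_1, Z_4, Z_5, Z_7} = {Z_1, Z_4, Z_5, Z_7, Z_8}.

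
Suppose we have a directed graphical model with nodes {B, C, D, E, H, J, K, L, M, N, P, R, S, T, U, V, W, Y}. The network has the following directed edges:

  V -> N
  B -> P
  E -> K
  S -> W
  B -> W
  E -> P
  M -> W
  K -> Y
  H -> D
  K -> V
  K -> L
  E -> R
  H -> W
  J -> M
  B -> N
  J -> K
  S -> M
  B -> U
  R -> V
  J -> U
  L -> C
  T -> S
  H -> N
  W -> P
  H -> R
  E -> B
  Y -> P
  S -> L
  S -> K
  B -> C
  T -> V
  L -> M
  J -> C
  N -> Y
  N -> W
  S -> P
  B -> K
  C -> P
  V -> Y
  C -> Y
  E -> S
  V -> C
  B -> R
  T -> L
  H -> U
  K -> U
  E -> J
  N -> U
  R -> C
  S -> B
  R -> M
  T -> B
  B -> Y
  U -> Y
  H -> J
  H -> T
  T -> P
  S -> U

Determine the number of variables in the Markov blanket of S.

The Markov blanket of a node is its parents, its children, and the other parents of its children.
Children of S: B, K, L, M, P, U, W.
S's parents: E, T.
Parents of each child, excluding S:
  B also has parents E, T.
  K's other parents are B, E, J.
  parents(L) \ {S} = {K, T}.
  M's other parents are J, L, R.
  U's other parents are B, H, J, K, N.
  W also has parents B, H, M, N.
  parents(P) \ {S} = {B, C, E, T, W, Y}.
MB(S) = {B, C, E, H, J, K, L, M, N, P, R, T, U, W, Y}, which has 15 nodes.

15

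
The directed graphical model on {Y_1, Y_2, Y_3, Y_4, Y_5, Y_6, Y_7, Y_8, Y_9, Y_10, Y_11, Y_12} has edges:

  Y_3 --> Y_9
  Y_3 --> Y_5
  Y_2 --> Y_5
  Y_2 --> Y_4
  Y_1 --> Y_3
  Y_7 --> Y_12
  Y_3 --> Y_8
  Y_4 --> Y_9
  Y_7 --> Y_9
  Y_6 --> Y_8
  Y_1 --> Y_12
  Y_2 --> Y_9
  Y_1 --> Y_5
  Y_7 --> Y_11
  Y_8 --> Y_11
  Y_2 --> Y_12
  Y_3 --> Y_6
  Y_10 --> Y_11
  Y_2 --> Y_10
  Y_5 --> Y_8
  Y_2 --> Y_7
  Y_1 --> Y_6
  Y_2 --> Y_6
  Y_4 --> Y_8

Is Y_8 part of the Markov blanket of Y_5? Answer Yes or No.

Y_8 is a child of Y_5.
So Y_8 ∈ MB(Y_5).

Yes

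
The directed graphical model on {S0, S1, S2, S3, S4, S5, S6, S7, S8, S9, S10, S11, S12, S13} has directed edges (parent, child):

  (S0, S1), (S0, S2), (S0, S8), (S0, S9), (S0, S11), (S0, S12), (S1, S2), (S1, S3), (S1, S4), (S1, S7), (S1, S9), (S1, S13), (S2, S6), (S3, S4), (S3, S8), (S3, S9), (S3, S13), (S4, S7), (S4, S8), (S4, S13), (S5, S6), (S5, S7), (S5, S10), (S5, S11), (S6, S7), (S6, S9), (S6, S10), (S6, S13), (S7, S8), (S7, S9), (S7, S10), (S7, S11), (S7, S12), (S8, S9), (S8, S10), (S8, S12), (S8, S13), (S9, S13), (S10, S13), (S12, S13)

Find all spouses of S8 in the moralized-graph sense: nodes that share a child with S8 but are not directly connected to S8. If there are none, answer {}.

Children of S8: S9, S10, S12, S13.
  S9's other parents are S0, S1, S3, S6, S7.
  S10's other parents are S5, S6, S7.
  parents(S12) \ {S8} = {S0, S7}.
  S13's other parents are S1, S3, S4, S6, S9, S10, S12.
Excluding nodes already adjacent to S8 (S0, S3, S4, S7, S9, S10, S12, S13), the co-parent-only contribution is {S1, S5, S6}.

{S1, S5, S6}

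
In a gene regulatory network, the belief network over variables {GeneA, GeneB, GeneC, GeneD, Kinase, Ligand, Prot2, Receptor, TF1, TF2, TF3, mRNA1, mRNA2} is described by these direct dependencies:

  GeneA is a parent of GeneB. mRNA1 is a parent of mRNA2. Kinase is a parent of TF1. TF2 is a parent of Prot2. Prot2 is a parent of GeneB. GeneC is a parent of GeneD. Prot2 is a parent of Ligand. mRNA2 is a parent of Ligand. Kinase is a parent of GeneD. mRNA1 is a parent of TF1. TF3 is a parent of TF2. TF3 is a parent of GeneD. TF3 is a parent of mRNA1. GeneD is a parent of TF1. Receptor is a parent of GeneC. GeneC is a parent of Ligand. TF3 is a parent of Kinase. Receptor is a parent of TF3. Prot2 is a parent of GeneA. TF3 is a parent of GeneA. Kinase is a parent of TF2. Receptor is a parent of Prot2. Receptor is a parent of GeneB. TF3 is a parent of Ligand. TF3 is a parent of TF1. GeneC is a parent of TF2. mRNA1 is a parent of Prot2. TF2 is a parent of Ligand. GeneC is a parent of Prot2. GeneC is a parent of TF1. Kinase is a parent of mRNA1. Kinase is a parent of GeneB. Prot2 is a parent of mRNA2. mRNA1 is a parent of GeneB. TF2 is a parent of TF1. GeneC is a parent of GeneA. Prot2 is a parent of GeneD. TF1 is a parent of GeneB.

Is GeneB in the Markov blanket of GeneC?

No

Parents of GeneC: Receptor.
Children of GeneC: GeneA, GeneD, Ligand, Prot2, TF1, TF2.
Parents of each child, excluding GeneC:
  TF2's other parents are Kinase, TF3.
  parents(Prot2) \ {GeneC} = {Receptor, TF2, mRNA1}.
  GeneD's other parents are Kinase, Prot2, TF3.
  TF1's other parents are GeneD, Kinase, TF2, TF3, mRNA1.
  GeneA also has parents Prot2, TF3.
  parents(Ligand) \ {GeneC} = {Prot2, TF2, TF3, mRNA2}.
MB(GeneC) = {GeneA, GeneD, Kinase, Ligand, Prot2, Receptor, TF1, TF2, TF3, mRNA1, mRNA2}; GeneB is not in this set.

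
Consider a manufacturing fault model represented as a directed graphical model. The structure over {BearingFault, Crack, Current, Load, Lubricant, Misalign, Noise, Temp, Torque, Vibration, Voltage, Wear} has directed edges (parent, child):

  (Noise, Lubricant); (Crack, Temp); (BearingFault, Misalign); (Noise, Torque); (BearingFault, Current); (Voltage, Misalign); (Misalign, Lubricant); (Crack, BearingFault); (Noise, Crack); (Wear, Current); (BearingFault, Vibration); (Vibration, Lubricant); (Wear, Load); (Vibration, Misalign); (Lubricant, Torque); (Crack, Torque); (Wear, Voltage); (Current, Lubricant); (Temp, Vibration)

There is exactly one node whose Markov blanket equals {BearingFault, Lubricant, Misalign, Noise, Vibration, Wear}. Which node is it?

Current

The target node must have every member of {BearingFault, Lubricant, Misalign, Noise, Vibration, Wear} as a parent, child, or co-parent, and no others.
Parents of Current: BearingFault, Wear; children: Lubricant; co-parents: Misalign, Noise, Vibration.
These exactly cover the given set, so the node is Current.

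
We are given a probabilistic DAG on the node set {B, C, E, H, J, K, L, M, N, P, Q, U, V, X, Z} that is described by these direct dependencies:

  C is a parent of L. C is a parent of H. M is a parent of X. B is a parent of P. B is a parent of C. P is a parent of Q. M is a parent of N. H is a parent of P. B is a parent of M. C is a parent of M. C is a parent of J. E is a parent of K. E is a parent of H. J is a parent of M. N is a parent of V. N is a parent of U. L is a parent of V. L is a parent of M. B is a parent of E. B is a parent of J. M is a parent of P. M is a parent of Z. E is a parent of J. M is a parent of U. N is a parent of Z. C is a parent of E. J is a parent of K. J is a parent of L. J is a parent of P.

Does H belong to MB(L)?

No

Parents of L: C, J.
L has children M, V.
Other parents of L's children:
  parents(M) \ {L} = {B, C, J}.
  V's other parent is N.
MB(L) = {B, C, J, M, N, V}; H is not in this set.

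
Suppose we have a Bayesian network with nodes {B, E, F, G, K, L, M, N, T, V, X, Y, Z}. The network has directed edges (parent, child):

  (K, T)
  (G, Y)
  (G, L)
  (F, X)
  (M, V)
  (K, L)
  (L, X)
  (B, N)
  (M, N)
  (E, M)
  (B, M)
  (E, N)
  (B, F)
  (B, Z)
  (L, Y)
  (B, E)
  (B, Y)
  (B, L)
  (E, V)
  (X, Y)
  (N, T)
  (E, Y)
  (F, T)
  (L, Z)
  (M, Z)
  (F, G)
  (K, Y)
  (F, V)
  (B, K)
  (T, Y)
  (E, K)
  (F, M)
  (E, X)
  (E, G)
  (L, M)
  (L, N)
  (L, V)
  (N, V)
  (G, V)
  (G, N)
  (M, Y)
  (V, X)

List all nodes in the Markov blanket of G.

Pa(G) = {E, F}.
G's children: L, N, V, Y.
For each child, the remaining parents (spouses of G):
  L also has parents B, K.
  N's other parents are B, E, L, M.
  parents(V) \ {G} = {E, F, L, M, N}.
  parents(Y) \ {G} = {B, E, K, L, M, T, X}.
Union: {E, F} ∪ {L, N, V, Y} ∪ {B, E, F, K, L, M, N, T, X} = {B, E, F, K, L, M, N, T, V, X, Y}.

{B, E, F, K, L, M, N, T, V, X, Y}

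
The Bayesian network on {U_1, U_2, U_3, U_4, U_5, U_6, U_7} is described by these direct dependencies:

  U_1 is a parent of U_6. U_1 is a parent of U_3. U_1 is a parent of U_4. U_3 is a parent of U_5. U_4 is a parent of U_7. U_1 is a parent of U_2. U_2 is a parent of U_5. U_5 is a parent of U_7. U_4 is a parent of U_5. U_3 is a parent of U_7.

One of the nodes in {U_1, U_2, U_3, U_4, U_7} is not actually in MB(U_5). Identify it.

U_5 has parents U_2, U_3, U_4.
U_5's children: U_7.
Other parents of U_5's children:
  U_7: U_3, U_4
MB(U_5) = {U_2, U_3, U_4, U_7}.
U_1 is neither a parent, child, nor co-parent of U_5, so it does not belong.

U_1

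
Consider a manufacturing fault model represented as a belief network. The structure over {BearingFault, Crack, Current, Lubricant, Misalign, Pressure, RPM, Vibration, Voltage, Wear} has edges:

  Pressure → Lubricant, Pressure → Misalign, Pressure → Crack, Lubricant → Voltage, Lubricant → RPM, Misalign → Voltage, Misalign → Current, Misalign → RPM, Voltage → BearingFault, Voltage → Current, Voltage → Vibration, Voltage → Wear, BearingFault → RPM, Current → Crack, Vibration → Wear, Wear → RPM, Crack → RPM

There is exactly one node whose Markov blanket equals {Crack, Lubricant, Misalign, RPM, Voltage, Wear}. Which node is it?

BearingFault

The target node must have every member of {Crack, Lubricant, Misalign, RPM, Voltage, Wear} as a parent, child, or co-parent, and no others.
Parents of BearingFault: Voltage; children: RPM; co-parents: Crack, Lubricant, Misalign, Wear.
These exactly cover the given set, so the node is BearingFault.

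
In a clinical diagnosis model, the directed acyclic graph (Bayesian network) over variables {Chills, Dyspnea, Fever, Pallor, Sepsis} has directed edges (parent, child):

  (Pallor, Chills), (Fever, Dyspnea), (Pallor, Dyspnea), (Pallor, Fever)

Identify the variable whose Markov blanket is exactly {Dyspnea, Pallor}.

Fever

The target node must have every member of {Dyspnea, Pallor} as a parent, child, or co-parent, and no others.
Parents of Fever: Pallor; children: Dyspnea; co-parents: Pallor.
These exactly cover the given set, so the node is Fever.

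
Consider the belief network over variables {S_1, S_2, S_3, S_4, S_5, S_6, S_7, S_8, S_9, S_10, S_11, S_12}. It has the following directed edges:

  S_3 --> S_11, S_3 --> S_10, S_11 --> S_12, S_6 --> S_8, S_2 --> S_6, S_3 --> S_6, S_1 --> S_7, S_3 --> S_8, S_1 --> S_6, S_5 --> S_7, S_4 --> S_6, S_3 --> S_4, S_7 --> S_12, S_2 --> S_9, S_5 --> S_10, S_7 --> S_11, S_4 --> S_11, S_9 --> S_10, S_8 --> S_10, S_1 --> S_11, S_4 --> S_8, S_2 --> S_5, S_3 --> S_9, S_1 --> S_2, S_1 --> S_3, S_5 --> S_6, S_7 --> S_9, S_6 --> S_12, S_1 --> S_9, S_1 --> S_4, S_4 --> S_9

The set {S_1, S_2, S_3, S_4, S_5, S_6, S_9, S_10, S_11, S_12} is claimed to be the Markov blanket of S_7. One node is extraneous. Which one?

S_10

Parents of S_7: S_1, S_5.
Ch(S_7) = {S_9, S_11, S_12}.
Parents of each child, excluding S_7:
  S_9: S_1, S_2, S_3, S_4
  S_11: S_1, S_3, S_4
  S_12: S_6, S_11
MB(S_7) = {S_1, S_2, S_3, S_4, S_5, S_6, S_9, S_11, S_12}.
S_10 is neither a parent, child, nor co-parent of S_7, so it does not belong.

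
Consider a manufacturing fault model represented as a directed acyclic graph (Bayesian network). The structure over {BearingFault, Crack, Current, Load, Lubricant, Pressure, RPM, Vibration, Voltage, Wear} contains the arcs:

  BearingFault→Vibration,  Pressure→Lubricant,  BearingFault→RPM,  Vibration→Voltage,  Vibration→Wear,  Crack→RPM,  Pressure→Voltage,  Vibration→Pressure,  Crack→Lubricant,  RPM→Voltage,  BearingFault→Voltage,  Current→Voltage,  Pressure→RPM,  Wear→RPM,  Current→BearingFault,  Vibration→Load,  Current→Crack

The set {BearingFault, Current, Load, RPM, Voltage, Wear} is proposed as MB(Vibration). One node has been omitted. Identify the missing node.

Pressure

Recall MB(v) = parents ∪ children ∪ spouses, where spouses are the other parents of v's children.
Pa(Vibration) = {BearingFault}.
Vibration has children Load, Pressure, Voltage, Wear.
Co-parents of Vibration (other parents of its children):
  Wear: —
  Pressure: —
  Voltage: BearingFault, Current, Pressure, RPM
  Load: —
MB(Vibration) = {BearingFault, Current, Load, Pressure, RPM, Voltage, Wear}.
Comparing with the claimed set, Pressure is missing.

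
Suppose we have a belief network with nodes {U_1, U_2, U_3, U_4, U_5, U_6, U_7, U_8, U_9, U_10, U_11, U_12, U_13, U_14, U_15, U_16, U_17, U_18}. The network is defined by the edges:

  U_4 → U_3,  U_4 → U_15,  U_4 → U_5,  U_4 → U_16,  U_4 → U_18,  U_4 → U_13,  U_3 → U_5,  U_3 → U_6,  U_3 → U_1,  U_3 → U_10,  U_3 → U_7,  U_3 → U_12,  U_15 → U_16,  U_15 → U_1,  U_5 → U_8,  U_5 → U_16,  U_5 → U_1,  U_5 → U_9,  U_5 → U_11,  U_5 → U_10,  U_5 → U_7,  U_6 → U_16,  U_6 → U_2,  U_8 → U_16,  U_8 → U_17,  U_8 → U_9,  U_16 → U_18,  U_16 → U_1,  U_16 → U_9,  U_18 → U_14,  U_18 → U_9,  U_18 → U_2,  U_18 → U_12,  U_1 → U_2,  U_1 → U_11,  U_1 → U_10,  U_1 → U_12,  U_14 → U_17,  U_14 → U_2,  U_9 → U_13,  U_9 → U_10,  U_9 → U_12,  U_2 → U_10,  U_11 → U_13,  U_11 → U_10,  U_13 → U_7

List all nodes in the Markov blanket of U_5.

A node's Markov blanket = Pa ∪ Ch ∪ (parents of Ch other than the node itself).
Parents of U_5: U_3, U_4.
U_5's children: U_1, U_7, U_8, U_9, U_10, U_11, U_16.
Parents of each child, excluding U_5:
  U_8: no additional parents.
  parents(U_16) \ {U_5} = {U_4, U_6, U_8, U_15}.
  parents(U_1) \ {U_5} = {U_3, U_15, U_16}.
  parents(U_9) \ {U_5} = {U_8, U_16, U_18}.
  parents(U_11) \ {U_5} = {U_1}.
  parents(U_10) \ {U_5} = {U_1, U_2, U_3, U_9, U_11}.
  parents(U_7) \ {U_5} = {U_3, U_13}.
Taking the union gives {U_1, U_2, U_3, U_4, U_6, U_7, U_8, U_9, U_10, U_11, U_13, U_15, U_16, U_18}.

{U_1, U_2, U_3, U_4, U_6, U_7, U_8, U_9, U_10, U_11, U_13, U_15, U_16, U_18}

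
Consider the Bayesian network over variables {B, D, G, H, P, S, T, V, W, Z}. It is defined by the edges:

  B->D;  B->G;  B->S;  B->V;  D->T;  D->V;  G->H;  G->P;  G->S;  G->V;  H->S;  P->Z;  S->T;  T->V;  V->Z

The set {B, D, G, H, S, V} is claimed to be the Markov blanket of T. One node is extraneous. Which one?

H

The Markov blanket of a node is its parents, its children, and the other parents of its children.
T has parents D, S.
Ch(T) = {V}.
Other parents of T's children:
  V also has parents B, D, G.
MB(T) = {B, D, G, S, V}.
H is neither a parent, child, nor co-parent of T, so it does not belong.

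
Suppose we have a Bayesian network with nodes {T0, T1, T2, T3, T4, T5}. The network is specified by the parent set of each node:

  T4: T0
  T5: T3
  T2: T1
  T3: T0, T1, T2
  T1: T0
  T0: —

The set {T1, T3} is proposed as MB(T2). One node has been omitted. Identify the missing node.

The Markov blanket of a node is its parents, its children, and the other parents of its children.
Pa(T2) = {T1}.
Children of T2: T3.
For each child, the remaining parents (spouses of T2):
  parents(T3) \ {T2} = {T0, T1}.
MB(T2) = {T0, T1, T3}.
Comparing with the claimed set, T0 is missing.

T0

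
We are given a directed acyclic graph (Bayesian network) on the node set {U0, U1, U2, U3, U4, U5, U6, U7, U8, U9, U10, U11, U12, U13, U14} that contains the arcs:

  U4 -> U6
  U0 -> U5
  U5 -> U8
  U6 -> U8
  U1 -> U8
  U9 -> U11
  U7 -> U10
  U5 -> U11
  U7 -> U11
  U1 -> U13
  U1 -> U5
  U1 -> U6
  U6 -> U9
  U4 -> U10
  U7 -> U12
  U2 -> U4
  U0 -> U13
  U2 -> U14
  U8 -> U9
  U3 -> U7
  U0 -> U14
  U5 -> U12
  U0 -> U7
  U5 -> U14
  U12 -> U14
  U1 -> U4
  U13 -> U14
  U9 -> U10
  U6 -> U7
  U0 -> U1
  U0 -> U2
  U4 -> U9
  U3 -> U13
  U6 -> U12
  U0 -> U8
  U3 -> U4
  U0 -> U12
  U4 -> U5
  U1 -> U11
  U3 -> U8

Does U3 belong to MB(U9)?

By definition, MB(U9) is built from U9's parents, U9's children, and the co-parents of U9.
U9 has parents U4, U6, U8.
Children of U9: U10, U11.
Co-parents of U9 (other parents of its children):
  U10: U4, U7
  U11: U1, U5, U7
MB(U9) = {U1, U4, U5, U6, U7, U8, U10, U11}; U3 is not in this set.

No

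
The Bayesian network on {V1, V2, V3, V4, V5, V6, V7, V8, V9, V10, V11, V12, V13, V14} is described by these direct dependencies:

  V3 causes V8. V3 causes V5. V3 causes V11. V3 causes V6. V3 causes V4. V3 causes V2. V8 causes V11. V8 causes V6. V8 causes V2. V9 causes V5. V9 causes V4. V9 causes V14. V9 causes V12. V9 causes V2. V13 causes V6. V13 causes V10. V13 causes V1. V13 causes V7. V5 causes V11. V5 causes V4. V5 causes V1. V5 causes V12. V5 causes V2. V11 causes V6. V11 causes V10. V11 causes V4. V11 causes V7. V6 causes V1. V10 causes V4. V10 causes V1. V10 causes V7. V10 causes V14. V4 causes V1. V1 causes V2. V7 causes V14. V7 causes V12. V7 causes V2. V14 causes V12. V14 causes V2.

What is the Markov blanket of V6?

{V1, V3, V4, V5, V8, V10, V11, V13}

The Markov blanket of a node is its parents, its children, and the other parents of its children.
V6's parents: V3, V8, V11, V13.
V6 has child V1.
Co-parents of V6 (other parents of its children):
  V1: V4, V5, V10, V13
So the Markov blanket of V6 is {V1, V3, V4, V5, V8, V10, V11, V13}.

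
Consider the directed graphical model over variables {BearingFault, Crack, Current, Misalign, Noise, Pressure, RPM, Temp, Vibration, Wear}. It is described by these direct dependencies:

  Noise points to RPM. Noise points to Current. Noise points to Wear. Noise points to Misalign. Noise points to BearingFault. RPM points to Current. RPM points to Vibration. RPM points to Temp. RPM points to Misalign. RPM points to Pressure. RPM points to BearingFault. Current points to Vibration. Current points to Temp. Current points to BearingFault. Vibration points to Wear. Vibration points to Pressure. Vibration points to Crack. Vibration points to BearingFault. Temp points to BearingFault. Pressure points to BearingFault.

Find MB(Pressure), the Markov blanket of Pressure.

The Markov blanket of a node is its parents, its children, and the other parents of its children.
Parents of Pressure: RPM, Vibration.
Ch(Pressure) = {BearingFault}.
For each child, the remaining parents (spouses of Pressure):
  BearingFault: Current, Noise, RPM, Temp, Vibration
MB(Pressure) = {BearingFault, Current, Noise, RPM, Temp, Vibration}.

{BearingFault, Current, Noise, RPM, Temp, Vibration}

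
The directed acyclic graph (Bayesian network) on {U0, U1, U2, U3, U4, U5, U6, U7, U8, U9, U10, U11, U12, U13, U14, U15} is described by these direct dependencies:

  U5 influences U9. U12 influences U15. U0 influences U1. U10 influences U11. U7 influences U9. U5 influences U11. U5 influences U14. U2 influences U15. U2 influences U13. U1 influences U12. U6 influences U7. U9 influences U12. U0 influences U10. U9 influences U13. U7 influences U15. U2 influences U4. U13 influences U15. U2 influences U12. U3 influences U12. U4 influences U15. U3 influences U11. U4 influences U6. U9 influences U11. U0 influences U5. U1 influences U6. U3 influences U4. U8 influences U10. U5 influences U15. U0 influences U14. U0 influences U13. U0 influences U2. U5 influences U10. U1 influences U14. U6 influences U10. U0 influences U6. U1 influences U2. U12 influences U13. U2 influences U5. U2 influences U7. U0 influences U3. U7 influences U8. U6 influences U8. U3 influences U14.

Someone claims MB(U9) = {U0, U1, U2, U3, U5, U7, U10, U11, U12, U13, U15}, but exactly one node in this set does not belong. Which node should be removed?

U15

Recall MB(v) = parents ∪ children ∪ spouses, where spouses are the other parents of v's children.
U9 has children U11, U12, U13.
Parents of U9: U5, U7.
Other parents of U9's children:
  U11: U3, U5, U10
  U12: U1, U2, U3
  U13: U0, U2, U12
MB(U9) = {U0, U1, U2, U3, U5, U7, U10, U11, U12, U13}.
U15 is neither a parent, child, nor co-parent of U9, so it does not belong.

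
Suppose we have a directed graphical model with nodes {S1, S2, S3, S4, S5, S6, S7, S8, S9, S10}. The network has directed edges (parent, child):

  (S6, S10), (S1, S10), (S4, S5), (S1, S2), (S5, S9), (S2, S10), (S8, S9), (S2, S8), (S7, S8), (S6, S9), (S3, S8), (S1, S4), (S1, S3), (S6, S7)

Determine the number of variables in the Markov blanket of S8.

6

Recall MB(v) = parents ∪ children ∪ spouses, where spouses are the other parents of v's children.
Pa(S8) = {S2, S3, S7}.
S8's children: S9.
Parents of each child, excluding S8:
  S9: S5, S6
MB(S8) = {S2, S3, S5, S6, S7, S9}, which has 6 nodes.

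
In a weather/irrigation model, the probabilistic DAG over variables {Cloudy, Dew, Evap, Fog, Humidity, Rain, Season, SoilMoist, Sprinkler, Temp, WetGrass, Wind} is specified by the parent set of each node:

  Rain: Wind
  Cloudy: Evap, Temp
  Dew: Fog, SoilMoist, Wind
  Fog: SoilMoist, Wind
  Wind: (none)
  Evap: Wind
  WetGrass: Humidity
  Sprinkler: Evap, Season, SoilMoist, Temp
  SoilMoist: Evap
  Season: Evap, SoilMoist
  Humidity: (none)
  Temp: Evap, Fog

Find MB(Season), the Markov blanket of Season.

The Markov blanket of a node is its parents, its children, and the other parents of its children.
Season has child Sprinkler.
Parents of Season: Evap, SoilMoist.
Parents of each child, excluding Season:
  parents(Sprinkler) \ {Season} = {Evap, SoilMoist, Temp}.
Taking the union gives {Evap, SoilMoist, Sprinkler, Temp}.

{Evap, SoilMoist, Sprinkler, Temp}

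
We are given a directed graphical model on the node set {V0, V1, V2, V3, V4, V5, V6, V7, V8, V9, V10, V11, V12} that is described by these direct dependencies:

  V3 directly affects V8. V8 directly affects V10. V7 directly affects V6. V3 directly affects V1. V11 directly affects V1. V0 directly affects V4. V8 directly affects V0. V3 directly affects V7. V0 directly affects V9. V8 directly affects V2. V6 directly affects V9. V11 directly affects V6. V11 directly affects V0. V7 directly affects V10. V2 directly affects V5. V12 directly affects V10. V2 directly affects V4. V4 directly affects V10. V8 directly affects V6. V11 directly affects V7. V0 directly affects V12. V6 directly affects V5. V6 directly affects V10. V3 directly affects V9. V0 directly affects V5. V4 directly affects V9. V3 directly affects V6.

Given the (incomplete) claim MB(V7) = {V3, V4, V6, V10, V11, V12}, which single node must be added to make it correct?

A node's Markov blanket = Pa ∪ Ch ∪ (parents of Ch other than the node itself).
V7's parents: V3, V11.
V7's children: V6, V10.
For each child, the remaining parents (spouses of V7):
  V6's other parents are V3, V8, V11.
  parents(V10) \ {V7} = {V4, V6, V8, V12}.
MB(V7) = {V3, V4, V6, V8, V10, V11, V12}.
Comparing with the claimed set, V8 is missing.

V8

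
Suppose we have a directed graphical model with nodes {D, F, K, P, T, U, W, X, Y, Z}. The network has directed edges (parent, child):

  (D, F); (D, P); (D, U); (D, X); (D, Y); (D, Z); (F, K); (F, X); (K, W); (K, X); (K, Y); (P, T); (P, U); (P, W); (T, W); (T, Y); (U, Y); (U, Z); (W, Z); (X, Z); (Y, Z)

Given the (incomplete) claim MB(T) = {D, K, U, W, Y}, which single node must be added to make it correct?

T has children W, Y.
T has parent P.
Other parents of T's children:
  parents(W) \ {T} = {K, P}.
  Y's other parents are D, K, U.
MB(T) = {D, K, P, U, W, Y}.
Comparing with the claimed set, P is missing.

P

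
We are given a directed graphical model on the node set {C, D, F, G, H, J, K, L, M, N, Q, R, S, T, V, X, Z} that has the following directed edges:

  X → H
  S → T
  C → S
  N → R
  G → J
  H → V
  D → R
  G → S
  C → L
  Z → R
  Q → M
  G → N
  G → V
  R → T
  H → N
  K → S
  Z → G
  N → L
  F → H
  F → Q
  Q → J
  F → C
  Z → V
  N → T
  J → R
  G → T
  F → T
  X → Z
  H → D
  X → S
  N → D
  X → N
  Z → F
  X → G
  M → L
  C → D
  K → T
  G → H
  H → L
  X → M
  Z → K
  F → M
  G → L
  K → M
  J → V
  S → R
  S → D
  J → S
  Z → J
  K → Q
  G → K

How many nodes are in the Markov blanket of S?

By definition, MB(S) is built from S's parents, S's children, and the co-parents of S.
Pa(S) = {C, G, J, K, X}.
S has children D, R, T.
For each child, the remaining parents (spouses of S):
  D: C, H, N
  R: D, J, N, Z
  T: F, G, K, N, R
MB(S) = {C, D, F, G, H, J, K, N, R, T, X, Z}, which has 12 nodes.

12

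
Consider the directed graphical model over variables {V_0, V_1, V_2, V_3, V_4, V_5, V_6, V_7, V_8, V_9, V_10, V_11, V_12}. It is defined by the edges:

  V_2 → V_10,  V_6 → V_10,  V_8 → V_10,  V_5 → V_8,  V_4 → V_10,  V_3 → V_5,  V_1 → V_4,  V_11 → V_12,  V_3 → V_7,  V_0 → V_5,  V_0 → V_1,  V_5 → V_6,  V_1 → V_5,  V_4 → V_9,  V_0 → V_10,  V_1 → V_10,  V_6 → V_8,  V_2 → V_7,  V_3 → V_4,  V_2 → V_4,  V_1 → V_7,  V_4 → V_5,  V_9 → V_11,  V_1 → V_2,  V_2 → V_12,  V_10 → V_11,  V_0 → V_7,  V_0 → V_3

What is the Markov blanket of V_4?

V_4's children: V_5, V_9, V_10.
V_4's parents: V_1, V_2, V_3.
Co-parents of V_4 (other parents of its children):
  V_5's other parents are V_0, V_1, V_3.
  V_9: no additional parents.
  V_10 also has parents V_0, V_1, V_2, V_6, V_8.
MB(V_4) = {V_0, V_1, V_2, V_3, V_5, V_6, V_8, V_9, V_10}.

{V_0, V_1, V_2, V_3, V_5, V_6, V_8, V_9, V_10}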